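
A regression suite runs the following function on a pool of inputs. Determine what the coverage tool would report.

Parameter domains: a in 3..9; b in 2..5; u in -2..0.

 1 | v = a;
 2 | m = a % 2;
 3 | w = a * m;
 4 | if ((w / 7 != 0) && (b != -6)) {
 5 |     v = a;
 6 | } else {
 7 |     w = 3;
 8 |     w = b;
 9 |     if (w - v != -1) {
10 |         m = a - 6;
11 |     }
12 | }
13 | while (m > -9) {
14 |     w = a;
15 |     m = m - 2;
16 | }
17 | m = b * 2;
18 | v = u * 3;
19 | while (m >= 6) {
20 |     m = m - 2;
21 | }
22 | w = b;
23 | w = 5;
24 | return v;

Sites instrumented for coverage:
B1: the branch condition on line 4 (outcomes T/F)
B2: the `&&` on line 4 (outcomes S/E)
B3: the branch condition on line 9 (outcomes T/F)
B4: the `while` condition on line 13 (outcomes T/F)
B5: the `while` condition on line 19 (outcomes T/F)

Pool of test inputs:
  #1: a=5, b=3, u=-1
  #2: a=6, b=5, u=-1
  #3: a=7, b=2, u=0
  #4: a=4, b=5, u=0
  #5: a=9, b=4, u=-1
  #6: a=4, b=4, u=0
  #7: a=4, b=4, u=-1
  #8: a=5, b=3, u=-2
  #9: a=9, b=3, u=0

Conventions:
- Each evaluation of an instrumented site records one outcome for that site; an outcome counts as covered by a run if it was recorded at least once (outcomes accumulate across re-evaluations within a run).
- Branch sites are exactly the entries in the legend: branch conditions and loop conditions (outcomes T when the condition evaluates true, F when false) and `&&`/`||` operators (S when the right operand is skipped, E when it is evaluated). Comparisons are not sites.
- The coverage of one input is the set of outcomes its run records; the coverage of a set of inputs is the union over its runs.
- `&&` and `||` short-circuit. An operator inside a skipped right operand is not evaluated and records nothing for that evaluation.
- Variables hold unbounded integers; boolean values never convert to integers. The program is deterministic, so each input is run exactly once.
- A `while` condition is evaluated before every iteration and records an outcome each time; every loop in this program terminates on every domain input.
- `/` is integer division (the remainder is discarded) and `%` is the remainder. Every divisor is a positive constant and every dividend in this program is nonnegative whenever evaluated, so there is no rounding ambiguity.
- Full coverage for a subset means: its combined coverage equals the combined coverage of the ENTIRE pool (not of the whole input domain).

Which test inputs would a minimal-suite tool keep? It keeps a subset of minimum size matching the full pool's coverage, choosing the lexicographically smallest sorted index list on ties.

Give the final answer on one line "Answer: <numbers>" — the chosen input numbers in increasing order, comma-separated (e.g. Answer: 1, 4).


test 1 (a=5, b=3, u=-1) hits B1=F, B2=S, B3=T, B4=T, B4=F, B5=T, B5=F
test 2 (a=6, b=5, u=-1) hits B1=F, B2=S, B3=F, B4=T, B4=F, B5=T, B5=F
test 3 (a=7, b=2, u=0) hits B1=T, B2=E, B4=T, B4=F, B5=F
test 4 (a=4, b=5, u=0) hits B1=F, B2=S, B3=T, B4=T, B4=F, B5=T, B5=F
test 5 (a=9, b=4, u=-1) hits B1=T, B2=E, B4=T, B4=F, B5=T, B5=F
test 6 (a=4, b=4, u=0) hits B1=F, B2=S, B3=T, B4=T, B4=F, B5=T, B5=F
test 7 (a=4, b=4, u=-1) hits B1=F, B2=S, B3=T, B4=T, B4=F, B5=T, B5=F
test 8 (a=5, b=3, u=-2) hits B1=F, B2=S, B3=T, B4=T, B4=F, B5=T, B5=F
test 9 (a=9, b=3, u=0) hits B1=T, B2=E, B4=T, B4=F, B5=T, B5=F
the full pool covers 10 outcomes: B1=T, B1=F, B2=S, B2=E, B3=T, B3=F, B4=T, B4=F, B5=T, B5=F
size 1 is not enough: best union over all size-1 subsets is 7/10
size 2 is not enough: best union over all size-2 subsets is 9/10
the canonical winner is {1, 2, 3}: size 3, full 10-outcome coverage, earliest index list among size-3 covers
Answer: 1, 2, 3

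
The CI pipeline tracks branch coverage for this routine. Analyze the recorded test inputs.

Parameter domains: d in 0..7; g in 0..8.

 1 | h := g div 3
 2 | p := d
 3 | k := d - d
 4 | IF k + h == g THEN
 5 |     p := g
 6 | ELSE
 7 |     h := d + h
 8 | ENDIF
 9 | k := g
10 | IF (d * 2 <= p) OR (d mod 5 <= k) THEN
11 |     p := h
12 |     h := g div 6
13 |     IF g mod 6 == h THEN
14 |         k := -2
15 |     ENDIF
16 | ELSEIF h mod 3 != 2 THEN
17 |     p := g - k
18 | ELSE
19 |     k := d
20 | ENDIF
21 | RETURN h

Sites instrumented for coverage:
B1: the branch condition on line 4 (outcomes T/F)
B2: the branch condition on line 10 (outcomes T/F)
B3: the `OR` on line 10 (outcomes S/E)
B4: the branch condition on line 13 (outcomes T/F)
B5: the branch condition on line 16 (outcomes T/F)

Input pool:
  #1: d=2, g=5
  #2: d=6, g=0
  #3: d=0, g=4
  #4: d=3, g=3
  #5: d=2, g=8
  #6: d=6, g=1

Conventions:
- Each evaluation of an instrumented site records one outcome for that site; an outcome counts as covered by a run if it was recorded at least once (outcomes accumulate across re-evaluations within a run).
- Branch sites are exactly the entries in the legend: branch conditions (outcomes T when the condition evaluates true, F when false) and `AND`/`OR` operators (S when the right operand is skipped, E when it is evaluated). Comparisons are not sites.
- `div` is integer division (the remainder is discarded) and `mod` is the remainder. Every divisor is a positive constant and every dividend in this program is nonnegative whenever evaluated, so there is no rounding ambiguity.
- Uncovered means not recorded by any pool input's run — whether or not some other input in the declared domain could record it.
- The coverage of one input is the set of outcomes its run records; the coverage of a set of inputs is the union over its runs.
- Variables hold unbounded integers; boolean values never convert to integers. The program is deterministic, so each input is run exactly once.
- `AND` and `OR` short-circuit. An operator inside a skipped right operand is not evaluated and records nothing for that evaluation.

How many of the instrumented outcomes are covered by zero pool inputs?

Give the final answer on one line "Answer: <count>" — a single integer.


run #1 (d=2, g=5) runs B1->F, B3->E, B2->T, B4->F; records B1=F, B2=T, B3=E, B4=F
run #2 (d=6, g=0) runs B1->T, B3->E, B2->F, B5->T; records B1=T, B2=F, B3=E, B5=T
run #3 (d=0, g=4) runs B1->F, B3->S, B2->T, B4->F; records B1=F, B2=T, B3=S, B4=F
run #4 (d=3, g=3) runs B1->F, B3->E, B2->T, B4->F; records B1=F, B2=T, B3=E, B4=F
run #5 (d=2, g=8) runs B1->F, B3->E, B2->T, B4->F; records B1=F, B2=T, B3=E, B4=F
run #6 (d=6, g=1) runs B1->F, B3->E, B2->T, B4->F; records B1=F, B2=T, B3=E, B4=F
union over the pool: B1=T, B1=F, B2=T, B2=F, B3=S, B3=E, B4=F, B5=T
uncovered (2 of 10): B4=T, B5=F
Answer: 2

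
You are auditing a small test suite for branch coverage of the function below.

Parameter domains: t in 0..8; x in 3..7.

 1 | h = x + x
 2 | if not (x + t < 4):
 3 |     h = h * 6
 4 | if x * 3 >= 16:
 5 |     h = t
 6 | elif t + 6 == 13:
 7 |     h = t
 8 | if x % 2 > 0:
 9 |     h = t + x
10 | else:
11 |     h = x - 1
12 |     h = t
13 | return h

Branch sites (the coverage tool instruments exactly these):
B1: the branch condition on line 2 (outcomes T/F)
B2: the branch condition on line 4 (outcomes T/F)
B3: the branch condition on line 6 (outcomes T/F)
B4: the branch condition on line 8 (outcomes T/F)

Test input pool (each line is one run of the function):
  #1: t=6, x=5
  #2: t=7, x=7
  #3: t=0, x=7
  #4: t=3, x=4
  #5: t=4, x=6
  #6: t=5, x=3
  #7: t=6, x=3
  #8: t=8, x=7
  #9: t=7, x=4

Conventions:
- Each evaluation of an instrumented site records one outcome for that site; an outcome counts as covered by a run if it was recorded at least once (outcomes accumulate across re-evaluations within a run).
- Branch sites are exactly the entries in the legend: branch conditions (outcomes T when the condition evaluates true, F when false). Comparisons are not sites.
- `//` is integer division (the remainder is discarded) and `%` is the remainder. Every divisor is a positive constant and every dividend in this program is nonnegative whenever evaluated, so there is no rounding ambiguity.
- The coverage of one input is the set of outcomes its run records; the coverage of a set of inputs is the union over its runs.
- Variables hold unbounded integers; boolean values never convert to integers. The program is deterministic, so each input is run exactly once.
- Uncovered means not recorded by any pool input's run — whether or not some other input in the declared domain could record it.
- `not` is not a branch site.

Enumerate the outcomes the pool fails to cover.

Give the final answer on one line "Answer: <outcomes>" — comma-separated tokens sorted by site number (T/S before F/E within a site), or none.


#1 (t=6, x=5) -> B1->T, B2->F, B3->F, B4->T; covered: B1=T, B2=F, B3=F, B4=T
#2 (t=7, x=7) -> B1->T, B2->T, B4->T; covered: B1=T, B2=T, B4=T
#3 (t=0, x=7) -> B1->T, B2->T, B4->T; covered: B1=T, B2=T, B4=T
#4 (t=3, x=4) -> B1->T, B2->F, B3->F, B4->F; covered: B1=T, B2=F, B3=F, B4=F
#5 (t=4, x=6) -> B1->T, B2->T, B4->F; covered: B1=T, B2=T, B4=F
#6 (t=5, x=3) -> B1->T, B2->F, B3->F, B4->T; covered: B1=T, B2=F, B3=F, B4=T
#7 (t=6, x=3) -> B1->T, B2->F, B3->F, B4->T; covered: B1=T, B2=F, B3=F, B4=T
#8 (t=8, x=7) -> B1->T, B2->T, B4->T; covered: B1=T, B2=T, B4=T
#9 (t=7, x=4) -> B1->T, B2->F, B3->T, B4->F; covered: B1=T, B2=F, B3=T, B4=F
union over the pool: B1=T, B2=T, B2=F, B3=T, B3=F, B4=T, B4=F
uncovered (1 of 8): B1=F
Answer: B1=F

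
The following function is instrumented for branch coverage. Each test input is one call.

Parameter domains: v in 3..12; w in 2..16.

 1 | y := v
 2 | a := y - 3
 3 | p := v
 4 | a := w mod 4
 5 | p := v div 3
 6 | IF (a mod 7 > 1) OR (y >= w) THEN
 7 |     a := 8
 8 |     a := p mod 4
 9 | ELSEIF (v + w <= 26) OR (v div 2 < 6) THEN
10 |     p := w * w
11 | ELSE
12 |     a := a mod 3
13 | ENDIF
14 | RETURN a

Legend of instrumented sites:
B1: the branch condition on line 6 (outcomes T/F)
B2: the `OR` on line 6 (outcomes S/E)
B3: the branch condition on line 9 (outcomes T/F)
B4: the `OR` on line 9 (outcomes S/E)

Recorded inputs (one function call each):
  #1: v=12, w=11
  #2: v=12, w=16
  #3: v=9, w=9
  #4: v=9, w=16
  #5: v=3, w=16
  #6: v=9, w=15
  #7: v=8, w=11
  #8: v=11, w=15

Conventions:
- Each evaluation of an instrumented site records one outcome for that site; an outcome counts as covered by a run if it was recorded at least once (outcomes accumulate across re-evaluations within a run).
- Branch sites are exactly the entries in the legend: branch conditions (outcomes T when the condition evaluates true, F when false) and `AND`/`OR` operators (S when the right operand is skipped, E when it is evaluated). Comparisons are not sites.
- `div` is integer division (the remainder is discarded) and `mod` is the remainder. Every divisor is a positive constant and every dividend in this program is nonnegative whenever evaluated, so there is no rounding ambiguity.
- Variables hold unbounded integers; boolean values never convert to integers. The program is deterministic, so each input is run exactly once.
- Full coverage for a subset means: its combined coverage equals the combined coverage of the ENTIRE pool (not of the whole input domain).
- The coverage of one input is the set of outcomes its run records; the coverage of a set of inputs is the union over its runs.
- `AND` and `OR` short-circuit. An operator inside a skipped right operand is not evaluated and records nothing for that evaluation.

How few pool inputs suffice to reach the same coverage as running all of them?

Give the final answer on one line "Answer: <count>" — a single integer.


input #1, v=12, w=11: outcomes B1=T, B2=S
input #2, v=12, w=16: outcomes B1=F, B2=E, B3=F, B4=E
input #3, v=9, w=9: outcomes B1=T, B2=E
input #4, v=9, w=16: outcomes B1=F, B2=E, B3=T, B4=S
input #5, v=3, w=16: outcomes B1=F, B2=E, B3=T, B4=S
input #6, v=9, w=15: outcomes B1=T, B2=S
input #7, v=8, w=11: outcomes B1=T, B2=S
input #8, v=11, w=15: outcomes B1=T, B2=S
union over all inputs: B1=T, B1=F, B2=S, B2=E, B3=T, B3=F, B4=S, B4=E (8 outcomes)
every size-1 subset falls short of the 8 outcomes (best: 4/8)
every size-2 subset falls short of the 8 outcomes (best: 6/8)
size 3: inputs {1, 2, 4} cover all 8 outcomes, and no lexicographically smaller subset of this size does
Answer: 3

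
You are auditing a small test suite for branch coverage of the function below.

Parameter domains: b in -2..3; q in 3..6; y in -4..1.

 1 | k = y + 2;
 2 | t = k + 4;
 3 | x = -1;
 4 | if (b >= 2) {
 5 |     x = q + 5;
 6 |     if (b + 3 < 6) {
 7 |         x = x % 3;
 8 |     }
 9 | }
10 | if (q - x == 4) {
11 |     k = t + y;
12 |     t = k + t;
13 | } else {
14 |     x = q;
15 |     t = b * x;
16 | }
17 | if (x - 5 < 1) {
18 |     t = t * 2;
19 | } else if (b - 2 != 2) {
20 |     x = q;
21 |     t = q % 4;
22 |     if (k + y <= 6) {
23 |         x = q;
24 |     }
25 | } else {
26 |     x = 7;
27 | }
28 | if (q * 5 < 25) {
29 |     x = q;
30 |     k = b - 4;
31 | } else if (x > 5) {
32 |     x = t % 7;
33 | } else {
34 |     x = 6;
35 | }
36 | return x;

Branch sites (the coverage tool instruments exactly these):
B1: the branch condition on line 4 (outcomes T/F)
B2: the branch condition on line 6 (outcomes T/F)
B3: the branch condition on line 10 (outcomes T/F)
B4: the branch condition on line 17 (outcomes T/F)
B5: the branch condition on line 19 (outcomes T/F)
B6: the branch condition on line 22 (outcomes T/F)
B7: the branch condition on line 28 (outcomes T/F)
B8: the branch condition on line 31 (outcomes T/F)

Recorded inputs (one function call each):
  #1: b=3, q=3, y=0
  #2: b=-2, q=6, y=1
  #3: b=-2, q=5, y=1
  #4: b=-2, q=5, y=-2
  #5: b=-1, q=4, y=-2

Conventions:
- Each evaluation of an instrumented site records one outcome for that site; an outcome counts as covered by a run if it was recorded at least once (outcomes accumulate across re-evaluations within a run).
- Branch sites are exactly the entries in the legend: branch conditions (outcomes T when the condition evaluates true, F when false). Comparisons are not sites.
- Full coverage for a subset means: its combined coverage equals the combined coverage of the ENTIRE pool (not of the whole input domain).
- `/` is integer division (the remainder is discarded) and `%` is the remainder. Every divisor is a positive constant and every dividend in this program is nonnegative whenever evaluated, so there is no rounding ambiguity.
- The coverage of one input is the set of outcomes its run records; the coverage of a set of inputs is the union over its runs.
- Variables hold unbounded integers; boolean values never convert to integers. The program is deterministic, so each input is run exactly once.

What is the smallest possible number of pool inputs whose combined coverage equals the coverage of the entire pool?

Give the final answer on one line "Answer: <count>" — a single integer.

input #1, b=3, q=3, y=0: outcomes B1=T, B2=F, B3=F, B4=T, B7=T
input #2, b=-2, q=6, y=1: outcomes B1=F, B3=F, B4=F, B5=T, B6=T, B7=F, B8=T
input #3, b=-2, q=5, y=1: outcomes B1=F, B3=F, B4=T, B7=F, B8=F
input #4, b=-2, q=5, y=-2: outcomes B1=F, B3=F, B4=T, B7=F, B8=F
input #5, b=-1, q=4, y=-2: outcomes B1=F, B3=F, B4=T, B7=T
the full pool covers 12 outcomes: B1=T, B1=F, B2=F, B3=F, B4=T, B4=F, B5=T, B6=T, B7=T, B7=F, B8=T, B8=F
every size-1 subset falls short of the 12 outcomes (best: 7/12)
every size-2 subset falls short of the 12 outcomes (best: 11/12)
at size 3, {1, 2, 3} reaches all 12 outcomes; every lexicographically earlier size-3 subset fails

Answer: 3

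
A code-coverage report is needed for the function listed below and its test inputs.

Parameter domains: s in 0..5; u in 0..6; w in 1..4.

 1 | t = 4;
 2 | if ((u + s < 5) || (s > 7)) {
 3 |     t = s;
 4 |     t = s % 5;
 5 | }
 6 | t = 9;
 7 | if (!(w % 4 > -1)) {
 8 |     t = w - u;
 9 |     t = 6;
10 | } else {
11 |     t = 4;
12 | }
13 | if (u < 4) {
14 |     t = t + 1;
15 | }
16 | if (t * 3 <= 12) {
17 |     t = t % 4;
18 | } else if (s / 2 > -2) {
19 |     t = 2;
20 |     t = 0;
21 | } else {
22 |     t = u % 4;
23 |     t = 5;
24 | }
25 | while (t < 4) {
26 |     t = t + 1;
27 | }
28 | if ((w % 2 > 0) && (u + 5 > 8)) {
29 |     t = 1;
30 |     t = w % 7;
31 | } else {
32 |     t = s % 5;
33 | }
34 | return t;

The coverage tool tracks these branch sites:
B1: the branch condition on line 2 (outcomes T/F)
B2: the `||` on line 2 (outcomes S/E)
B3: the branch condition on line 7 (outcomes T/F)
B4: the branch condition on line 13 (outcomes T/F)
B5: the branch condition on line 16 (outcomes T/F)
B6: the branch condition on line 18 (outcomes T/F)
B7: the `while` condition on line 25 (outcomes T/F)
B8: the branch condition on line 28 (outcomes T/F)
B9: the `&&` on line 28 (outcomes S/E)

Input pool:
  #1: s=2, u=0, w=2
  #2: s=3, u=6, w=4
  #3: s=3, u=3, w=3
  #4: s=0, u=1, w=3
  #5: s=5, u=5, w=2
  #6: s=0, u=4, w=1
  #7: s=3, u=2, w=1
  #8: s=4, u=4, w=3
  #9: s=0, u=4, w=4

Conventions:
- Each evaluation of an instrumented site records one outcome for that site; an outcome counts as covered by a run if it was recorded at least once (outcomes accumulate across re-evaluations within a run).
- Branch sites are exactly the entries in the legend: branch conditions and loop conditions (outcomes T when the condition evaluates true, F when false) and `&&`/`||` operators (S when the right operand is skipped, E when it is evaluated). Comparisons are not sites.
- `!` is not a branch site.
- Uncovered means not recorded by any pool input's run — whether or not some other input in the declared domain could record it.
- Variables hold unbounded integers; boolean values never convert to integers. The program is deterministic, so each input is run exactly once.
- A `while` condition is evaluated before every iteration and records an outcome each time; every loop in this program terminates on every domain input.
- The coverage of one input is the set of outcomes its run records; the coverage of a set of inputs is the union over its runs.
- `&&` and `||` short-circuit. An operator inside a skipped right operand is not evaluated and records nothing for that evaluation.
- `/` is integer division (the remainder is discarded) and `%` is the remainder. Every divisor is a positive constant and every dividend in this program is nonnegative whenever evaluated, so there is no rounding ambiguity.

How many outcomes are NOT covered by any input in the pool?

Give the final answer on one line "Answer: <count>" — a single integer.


test 1 (s=2, u=0, w=2) fires B2->S, B1->T, B3->F, B4->T, B5->F, B6->T, B7->T, B7->T, B7->T, B7->T, B7->F, B9->S, B8->F; hits B1=T, B2=S, B3=F, B4=T, B5=F, B6=T, B7=T, B7=F, B8=F, B9=S
test 2 (s=3, u=6, w=4) fires B2->E, B1->F, B3->F, B4->F, B5->T, B7->T, B7->T, B7->T, B7->T, B7->F, B9->S, B8->F; hits B1=F, B2=E, B3=F, B4=F, B5=T, B7=T, B7=F, B8=F, B9=S
test 3 (s=3, u=3, w=3) fires B2->E, B1->F, B3->F, B4->T, B5->F, B6->T, B7->T, B7->T, B7->T, B7->T, B7->F, B9->E, B8->F; hits B1=F, B2=E, B3=F, B4=T, B5=F, B6=T, B7=T, B7=F, B8=F, B9=E
test 4 (s=0, u=1, w=3) fires B2->S, B1->T, B3->F, B4->T, B5->F, B6->T, B7->T, B7->T, B7->T, B7->T, B7->F, B9->E, B8->F; hits B1=T, B2=S, B3=F, B4=T, B5=F, B6=T, B7=T, B7=F, B8=F, B9=E
test 5 (s=5, u=5, w=2) fires B2->E, B1->F, B3->F, B4->F, B5->T, B7->T, B7->T, B7->T, B7->T, B7->F, B9->S, B8->F; hits B1=F, B2=E, B3=F, B4=F, B5=T, B7=T, B7=F, B8=F, B9=S
test 6 (s=0, u=4, w=1) fires B2->S, B1->T, B3->F, B4->F, B5->T, B7->T, B7->T, B7->T, B7->T, B7->F, B9->E, B8->T; hits B1=T, B2=S, B3=F, B4=F, B5=T, B7=T, B7=F, B8=T, B9=E
test 7 (s=3, u=2, w=1) fires B2->E, B1->F, B3->F, B4->T, B5->F, B6->T, B7->T, B7->T, B7->T, B7->T, B7->F, B9->E, B8->F; hits B1=F, B2=E, B3=F, B4=T, B5=F, B6=T, B7=T, B7=F, B8=F, B9=E
test 8 (s=4, u=4, w=3) fires B2->E, B1->F, B3->F, B4->F, B5->T, B7->T, B7->T, B7->T, B7->T, B7->F, B9->E, B8->T; hits B1=F, B2=E, B3=F, B4=F, B5=T, B7=T, B7=F, B8=T, B9=E
test 9 (s=0, u=4, w=4) fires B2->S, B1->T, B3->F, B4->F, B5->T, B7->T, B7->T, B7->T, B7->T, B7->F, B9->S, B8->F; hits B1=T, B2=S, B3=F, B4=F, B5=T, B7=T, B7=F, B8=F, B9=S
union over the pool: B1=T, B1=F, B2=S, B2=E, B3=F, B4=T, B4=F, B5=T, B5=F, B6=T, B7=T, B7=F, B8=T, B8=F, B9=S, B9=E
uncovered (2 of 18): B3=T, B6=F
Answer: 2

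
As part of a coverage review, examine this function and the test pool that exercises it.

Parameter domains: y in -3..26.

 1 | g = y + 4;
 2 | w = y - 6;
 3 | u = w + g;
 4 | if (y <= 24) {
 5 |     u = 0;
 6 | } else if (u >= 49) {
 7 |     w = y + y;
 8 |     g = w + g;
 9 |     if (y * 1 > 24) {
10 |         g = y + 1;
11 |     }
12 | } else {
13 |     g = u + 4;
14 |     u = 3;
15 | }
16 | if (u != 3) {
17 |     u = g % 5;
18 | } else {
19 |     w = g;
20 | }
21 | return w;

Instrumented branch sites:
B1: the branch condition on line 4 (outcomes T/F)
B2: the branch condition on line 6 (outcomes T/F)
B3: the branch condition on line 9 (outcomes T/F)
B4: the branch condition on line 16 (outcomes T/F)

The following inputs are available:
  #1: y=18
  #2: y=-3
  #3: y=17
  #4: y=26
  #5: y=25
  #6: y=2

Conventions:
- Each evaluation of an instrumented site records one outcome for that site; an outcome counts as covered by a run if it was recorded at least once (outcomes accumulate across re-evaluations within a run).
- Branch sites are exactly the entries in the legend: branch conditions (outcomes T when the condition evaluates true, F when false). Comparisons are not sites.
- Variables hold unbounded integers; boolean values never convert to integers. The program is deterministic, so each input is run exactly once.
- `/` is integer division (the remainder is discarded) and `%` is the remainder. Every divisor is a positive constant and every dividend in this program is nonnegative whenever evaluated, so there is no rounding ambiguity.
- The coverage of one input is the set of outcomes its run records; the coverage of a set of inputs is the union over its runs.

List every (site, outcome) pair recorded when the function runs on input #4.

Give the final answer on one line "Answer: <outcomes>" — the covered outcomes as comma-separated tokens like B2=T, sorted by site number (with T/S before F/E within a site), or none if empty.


Tracing the run of input #4 (y=26):
  B1->F, B2->T, B3->T, B4->T
distinct outcomes covered: B1=F, B2=T, B3=T, B4=T
Answer: B1=F, B2=T, B3=T, B4=T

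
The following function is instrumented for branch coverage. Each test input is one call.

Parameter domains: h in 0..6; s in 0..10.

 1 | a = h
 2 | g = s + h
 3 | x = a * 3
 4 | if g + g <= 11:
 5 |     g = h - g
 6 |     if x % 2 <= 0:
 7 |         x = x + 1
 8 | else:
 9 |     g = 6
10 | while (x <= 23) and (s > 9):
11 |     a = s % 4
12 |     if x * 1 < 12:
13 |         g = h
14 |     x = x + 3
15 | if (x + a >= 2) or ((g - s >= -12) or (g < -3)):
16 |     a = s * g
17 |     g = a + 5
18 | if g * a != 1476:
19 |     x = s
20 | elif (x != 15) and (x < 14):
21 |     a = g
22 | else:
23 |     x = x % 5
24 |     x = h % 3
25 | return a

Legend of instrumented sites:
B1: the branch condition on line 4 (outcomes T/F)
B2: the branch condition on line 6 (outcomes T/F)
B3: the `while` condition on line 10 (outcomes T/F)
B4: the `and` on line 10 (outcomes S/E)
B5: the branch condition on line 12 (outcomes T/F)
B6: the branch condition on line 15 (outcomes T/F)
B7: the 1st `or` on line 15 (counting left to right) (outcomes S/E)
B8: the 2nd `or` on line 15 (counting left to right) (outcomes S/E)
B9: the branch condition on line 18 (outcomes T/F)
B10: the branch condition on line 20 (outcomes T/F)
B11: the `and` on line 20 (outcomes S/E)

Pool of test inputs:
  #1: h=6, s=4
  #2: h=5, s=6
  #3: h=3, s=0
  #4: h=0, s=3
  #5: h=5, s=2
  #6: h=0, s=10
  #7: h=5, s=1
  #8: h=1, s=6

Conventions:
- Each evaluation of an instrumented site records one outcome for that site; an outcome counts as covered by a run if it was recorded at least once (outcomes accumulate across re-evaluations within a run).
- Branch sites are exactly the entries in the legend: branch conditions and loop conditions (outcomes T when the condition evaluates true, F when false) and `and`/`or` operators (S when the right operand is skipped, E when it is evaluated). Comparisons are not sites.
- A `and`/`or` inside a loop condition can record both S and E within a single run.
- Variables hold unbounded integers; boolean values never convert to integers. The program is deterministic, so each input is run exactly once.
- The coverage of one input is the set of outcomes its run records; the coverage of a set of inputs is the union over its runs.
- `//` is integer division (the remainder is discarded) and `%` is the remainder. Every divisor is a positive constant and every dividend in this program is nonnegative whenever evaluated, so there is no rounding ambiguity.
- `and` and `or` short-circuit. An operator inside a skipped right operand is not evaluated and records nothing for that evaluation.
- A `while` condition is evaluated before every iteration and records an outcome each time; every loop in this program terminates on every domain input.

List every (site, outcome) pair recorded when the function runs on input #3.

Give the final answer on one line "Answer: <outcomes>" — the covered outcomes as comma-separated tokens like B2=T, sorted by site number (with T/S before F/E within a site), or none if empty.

Event log for input #3 (h=3, s=0):
  B1->T, B2->F, B4->E, B3->F, B7->S, B6->T, B9->T
deduplicating events, the covered set is: B1=T, B2=F, B3=F, B4=E, B6=T, B7=S, B9=T

Answer: B1=T, B2=F, B3=F, B4=E, B6=T, B7=S, B9=T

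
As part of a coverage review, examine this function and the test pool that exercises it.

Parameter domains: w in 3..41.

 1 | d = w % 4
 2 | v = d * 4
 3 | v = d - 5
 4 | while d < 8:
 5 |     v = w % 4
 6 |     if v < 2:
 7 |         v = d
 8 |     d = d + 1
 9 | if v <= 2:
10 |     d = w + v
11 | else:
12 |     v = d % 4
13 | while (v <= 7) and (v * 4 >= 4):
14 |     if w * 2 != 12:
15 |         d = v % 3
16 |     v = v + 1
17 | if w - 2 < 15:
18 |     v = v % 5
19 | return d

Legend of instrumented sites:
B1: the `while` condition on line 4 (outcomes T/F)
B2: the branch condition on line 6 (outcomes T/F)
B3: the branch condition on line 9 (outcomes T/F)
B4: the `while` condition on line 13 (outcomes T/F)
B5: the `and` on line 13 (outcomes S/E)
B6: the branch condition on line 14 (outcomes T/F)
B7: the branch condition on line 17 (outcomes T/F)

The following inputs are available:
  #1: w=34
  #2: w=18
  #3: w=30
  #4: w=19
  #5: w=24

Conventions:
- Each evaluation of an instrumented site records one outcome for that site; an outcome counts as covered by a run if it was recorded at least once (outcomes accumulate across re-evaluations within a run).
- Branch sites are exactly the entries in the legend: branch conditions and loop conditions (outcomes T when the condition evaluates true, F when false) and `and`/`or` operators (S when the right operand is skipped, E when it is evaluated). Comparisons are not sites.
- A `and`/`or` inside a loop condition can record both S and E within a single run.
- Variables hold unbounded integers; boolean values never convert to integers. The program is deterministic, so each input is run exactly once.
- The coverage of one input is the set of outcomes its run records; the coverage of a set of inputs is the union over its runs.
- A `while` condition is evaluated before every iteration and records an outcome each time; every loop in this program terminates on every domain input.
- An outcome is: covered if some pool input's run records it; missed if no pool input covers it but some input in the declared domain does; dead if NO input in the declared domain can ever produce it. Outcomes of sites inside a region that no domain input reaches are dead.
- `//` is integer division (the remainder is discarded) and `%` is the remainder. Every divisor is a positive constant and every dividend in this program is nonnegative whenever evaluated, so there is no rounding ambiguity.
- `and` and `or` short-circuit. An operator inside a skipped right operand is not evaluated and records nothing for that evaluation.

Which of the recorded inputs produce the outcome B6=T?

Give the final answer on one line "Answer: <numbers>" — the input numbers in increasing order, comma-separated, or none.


input #1 (w=34): produces B6=T
input #2 (w=18): produces B6=T
input #3 (w=30): produces B6=T
input #4 (w=19): does not produce B6=T
input #5 (w=24): does not produce B6=T
Answer: 1, 2, 3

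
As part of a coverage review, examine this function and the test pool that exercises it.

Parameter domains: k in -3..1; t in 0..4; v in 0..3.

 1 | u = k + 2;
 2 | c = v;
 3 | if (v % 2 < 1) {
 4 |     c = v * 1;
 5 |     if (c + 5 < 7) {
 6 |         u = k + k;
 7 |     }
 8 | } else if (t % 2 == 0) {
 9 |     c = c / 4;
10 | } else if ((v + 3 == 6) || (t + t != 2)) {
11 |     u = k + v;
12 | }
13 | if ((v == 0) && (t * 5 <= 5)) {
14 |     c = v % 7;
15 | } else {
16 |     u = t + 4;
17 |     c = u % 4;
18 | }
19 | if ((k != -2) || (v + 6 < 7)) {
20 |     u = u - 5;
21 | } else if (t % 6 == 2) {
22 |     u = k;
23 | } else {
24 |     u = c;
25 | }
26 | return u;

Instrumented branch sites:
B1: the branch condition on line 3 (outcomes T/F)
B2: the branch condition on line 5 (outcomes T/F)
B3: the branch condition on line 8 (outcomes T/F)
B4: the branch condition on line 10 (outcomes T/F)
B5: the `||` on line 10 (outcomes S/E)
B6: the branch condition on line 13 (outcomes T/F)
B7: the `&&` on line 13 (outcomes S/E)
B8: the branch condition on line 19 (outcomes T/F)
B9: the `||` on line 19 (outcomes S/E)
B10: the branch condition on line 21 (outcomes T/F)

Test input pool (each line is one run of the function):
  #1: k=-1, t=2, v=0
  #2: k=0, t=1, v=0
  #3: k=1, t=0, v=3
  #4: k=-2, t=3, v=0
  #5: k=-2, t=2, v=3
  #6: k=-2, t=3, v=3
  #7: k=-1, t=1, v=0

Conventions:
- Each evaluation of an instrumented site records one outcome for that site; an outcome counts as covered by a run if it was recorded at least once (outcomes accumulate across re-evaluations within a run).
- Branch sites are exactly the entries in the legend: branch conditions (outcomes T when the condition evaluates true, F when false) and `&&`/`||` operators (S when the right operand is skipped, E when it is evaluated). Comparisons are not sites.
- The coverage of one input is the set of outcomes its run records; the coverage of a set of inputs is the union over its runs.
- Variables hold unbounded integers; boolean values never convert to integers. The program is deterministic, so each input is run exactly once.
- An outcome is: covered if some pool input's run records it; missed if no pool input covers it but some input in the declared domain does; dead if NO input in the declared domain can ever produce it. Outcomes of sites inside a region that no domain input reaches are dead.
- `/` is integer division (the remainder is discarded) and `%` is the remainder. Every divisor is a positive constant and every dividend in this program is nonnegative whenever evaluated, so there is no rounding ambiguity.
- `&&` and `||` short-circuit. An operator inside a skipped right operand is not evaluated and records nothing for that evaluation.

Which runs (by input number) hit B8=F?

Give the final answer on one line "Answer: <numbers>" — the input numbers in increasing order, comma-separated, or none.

input #1 (k=-1, t=2, v=0): never hits B8=F
input #2 (k=0, t=1, v=0): never hits B8=F
input #3 (k=1, t=0, v=3): never hits B8=F
input #4 (k=-2, t=3, v=0): never hits B8=F
input #5 (k=-2, t=2, v=3): hits B8=F
input #6 (k=-2, t=3, v=3): hits B8=F
input #7 (k=-1, t=1, v=0): never hits B8=F

Answer: 5, 6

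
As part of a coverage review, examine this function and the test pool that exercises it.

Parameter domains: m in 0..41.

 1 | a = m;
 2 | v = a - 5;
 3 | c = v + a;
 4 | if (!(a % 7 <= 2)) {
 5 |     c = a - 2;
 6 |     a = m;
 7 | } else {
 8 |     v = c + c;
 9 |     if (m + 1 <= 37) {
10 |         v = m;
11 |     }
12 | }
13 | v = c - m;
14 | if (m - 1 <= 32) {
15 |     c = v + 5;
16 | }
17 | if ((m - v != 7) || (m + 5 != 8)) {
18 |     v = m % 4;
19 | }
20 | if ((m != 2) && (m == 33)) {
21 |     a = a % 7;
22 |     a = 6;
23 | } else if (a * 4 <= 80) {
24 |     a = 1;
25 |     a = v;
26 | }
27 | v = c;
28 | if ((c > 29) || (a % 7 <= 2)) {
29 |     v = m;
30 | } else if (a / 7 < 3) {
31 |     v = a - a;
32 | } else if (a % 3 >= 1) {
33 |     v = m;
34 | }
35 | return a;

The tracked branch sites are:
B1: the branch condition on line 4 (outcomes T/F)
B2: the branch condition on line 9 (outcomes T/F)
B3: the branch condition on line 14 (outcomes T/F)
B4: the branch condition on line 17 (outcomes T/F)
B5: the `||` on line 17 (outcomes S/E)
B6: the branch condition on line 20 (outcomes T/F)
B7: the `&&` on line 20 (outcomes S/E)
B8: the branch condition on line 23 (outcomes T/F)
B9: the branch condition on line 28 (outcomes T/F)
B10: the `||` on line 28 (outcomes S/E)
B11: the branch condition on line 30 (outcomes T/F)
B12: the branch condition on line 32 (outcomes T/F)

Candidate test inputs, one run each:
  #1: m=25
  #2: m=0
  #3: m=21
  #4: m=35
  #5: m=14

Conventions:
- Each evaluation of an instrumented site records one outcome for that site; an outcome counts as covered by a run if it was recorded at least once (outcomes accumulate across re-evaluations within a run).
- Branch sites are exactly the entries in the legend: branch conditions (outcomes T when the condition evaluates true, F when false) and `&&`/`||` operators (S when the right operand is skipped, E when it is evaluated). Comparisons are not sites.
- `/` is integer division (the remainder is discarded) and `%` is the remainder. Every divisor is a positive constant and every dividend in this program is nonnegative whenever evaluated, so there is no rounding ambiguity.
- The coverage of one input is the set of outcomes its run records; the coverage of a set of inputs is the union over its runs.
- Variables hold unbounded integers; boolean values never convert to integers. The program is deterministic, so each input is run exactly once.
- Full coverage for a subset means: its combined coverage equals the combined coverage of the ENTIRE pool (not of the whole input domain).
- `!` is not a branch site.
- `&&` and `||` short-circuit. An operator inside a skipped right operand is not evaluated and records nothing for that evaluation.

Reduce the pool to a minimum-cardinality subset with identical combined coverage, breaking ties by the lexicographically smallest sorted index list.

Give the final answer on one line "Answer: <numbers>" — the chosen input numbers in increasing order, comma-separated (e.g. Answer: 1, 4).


#1 (m=25) -> B1->T, B3->T, B5->S, B4->T, B7->E, B6->F, B8->F, B10->E, B9->F, B11->F, B12->T; covered: B1=T, B3=T, B4=T, B5=S, B6=F, B7=E, B8=F, B9=F, B10=E, B11=F, B12=T
#2 (m=0) -> B1->F, B2->T, B3->T, B5->S, B4->T, B7->E, B6->F, B8->T, B10->E, B9->T; covered: B1=F, B2=T, B3=T, B4=T, B5=S, B6=F, B7=E, B8=T, B9=T, B10=E
#3 (m=21) -> B1->F, B2->T, B3->T, B5->S, B4->T, B7->E, B6->F, B8->F, B10->E, B9->T; covered: B1=F, B2=T, B3=T, B4=T, B5=S, B6=F, B7=E, B8=F, B9=T, B10=E
#4 (m=35) -> B1->F, B2->T, B3->F, B5->S, B4->T, B7->E, B6->F, B8->F, B10->S, B9->T; covered: B1=F, B2=T, B3=F, B4=T, B5=S, B6=F, B7=E, B8=F, B9=T, B10=S
#5 (m=14) -> B1->F, B2->T, B3->T, B5->S, B4->T, B7->E, B6->F, B8->T, B10->E, B9->T; covered: B1=F, B2=T, B3=T, B4=T, B5=S, B6=F, B7=E, B8=T, B9=T, B10=E
pool-wide coverage (17 outcomes): B1=T, B1=F, B2=T, B3=T, B3=F, B4=T, B5=S, B6=F, B7=E, B8=T, B8=F, B9=T, B9=F, B10=S, B10=E, B11=F, B12=T
every size-1 subset falls short of the 17 outcomes (best: 11/17)
every size-2 subset falls short of the 17 outcomes (best: 16/17)
the canonical winner is {1, 2, 4}: size 3, full 17-outcome coverage, earliest index list among size-3 covers
Answer: 1, 2, 4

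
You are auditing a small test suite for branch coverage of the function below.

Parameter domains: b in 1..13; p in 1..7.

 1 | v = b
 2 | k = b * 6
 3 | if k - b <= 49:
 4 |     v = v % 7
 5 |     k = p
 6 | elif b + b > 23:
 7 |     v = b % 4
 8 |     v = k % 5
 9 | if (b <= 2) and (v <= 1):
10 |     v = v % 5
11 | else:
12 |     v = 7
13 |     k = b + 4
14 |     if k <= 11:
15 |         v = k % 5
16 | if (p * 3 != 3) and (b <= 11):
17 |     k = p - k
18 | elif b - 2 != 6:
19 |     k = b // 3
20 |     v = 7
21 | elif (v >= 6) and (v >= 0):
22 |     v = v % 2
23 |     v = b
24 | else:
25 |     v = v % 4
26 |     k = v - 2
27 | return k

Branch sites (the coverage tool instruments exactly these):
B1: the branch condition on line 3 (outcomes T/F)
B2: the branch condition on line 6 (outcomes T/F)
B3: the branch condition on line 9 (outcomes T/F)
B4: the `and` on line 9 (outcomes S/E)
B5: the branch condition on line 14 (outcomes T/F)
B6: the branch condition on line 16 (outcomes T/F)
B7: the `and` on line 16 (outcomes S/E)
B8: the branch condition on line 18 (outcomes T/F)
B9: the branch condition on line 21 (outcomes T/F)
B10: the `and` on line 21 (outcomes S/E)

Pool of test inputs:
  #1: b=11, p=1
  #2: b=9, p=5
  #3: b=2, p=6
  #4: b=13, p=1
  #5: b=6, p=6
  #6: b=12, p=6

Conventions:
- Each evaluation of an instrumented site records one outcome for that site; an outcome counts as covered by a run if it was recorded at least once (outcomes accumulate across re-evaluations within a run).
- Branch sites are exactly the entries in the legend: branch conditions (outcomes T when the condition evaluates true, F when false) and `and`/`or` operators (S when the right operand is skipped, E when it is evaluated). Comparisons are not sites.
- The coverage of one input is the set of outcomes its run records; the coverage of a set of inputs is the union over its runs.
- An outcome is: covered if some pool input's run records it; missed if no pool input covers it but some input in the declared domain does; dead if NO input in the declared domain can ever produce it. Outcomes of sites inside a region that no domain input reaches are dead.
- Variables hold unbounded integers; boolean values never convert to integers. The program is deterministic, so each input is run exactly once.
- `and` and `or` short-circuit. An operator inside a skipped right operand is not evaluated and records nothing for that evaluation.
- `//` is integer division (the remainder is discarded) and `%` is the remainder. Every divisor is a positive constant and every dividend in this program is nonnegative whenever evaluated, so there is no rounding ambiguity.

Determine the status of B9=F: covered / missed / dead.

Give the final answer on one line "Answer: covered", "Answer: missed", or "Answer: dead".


no pool input records B9=F
checking all 91 inputs in the declared domain: B9=F is never recorded -> dead
Answer: dead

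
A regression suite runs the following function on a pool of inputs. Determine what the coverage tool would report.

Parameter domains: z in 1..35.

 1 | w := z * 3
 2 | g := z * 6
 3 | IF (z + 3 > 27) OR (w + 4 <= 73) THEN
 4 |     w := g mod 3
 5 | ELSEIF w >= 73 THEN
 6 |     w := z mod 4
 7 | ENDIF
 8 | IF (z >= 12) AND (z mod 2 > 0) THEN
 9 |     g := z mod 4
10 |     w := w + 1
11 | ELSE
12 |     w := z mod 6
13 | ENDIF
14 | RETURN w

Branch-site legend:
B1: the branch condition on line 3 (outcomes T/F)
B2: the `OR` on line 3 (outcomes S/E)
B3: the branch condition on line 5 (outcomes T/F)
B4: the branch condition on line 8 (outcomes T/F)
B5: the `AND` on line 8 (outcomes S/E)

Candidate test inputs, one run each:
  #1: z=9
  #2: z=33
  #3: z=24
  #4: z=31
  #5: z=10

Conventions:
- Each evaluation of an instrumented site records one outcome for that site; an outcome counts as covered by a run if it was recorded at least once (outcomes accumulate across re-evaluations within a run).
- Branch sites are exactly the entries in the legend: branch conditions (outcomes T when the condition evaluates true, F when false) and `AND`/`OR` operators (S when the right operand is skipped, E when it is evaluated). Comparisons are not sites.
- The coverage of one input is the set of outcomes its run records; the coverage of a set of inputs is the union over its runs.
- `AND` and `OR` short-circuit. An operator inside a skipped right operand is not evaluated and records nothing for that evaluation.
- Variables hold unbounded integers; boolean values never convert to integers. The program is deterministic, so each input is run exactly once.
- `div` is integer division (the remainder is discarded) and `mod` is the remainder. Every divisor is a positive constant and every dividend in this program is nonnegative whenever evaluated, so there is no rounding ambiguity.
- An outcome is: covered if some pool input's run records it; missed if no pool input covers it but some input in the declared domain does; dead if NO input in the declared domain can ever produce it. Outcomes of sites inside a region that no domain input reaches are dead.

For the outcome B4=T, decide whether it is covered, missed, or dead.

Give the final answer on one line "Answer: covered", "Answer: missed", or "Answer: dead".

B4=T is recorded by pool input(s) 2, 4 -> covered

Answer: covered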